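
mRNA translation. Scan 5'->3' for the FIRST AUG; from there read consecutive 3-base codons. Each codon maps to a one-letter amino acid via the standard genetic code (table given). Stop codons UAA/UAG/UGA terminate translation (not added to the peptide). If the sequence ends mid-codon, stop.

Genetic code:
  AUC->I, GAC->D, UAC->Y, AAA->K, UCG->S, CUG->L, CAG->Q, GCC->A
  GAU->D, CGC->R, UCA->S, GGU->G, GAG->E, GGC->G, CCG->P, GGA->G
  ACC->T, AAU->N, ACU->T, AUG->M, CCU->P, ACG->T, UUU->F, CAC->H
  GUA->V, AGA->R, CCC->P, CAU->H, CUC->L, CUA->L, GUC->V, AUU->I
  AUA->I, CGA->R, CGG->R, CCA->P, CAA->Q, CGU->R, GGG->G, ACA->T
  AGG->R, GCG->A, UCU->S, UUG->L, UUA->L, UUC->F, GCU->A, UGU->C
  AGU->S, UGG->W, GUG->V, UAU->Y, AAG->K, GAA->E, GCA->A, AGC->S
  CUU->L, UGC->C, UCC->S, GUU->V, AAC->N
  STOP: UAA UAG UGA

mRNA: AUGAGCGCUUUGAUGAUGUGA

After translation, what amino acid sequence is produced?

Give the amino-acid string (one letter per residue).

Answer: MSALMM

Derivation:
start AUG at pos 0
pos 0: AUG -> M; peptide=M
pos 3: AGC -> S; peptide=MS
pos 6: GCU -> A; peptide=MSA
pos 9: UUG -> L; peptide=MSAL
pos 12: AUG -> M; peptide=MSALM
pos 15: AUG -> M; peptide=MSALMM
pos 18: UGA -> STOP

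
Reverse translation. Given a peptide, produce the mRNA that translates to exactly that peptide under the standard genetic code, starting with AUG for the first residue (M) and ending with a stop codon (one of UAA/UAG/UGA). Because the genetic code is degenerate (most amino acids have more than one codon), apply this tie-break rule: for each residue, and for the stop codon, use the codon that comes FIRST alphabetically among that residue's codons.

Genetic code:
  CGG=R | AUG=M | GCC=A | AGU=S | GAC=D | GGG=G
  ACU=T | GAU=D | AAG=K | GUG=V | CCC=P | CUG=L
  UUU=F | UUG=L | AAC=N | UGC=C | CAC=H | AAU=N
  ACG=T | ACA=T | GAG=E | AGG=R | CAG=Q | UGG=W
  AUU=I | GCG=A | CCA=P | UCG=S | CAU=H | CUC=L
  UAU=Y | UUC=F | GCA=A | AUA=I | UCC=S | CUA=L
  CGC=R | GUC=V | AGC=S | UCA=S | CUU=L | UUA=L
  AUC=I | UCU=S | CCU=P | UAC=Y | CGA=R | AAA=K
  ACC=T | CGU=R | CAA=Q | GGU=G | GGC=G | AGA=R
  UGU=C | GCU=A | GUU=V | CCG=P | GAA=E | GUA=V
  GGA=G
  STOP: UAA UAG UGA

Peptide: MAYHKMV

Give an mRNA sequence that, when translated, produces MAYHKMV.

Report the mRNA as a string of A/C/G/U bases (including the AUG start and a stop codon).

Answer: mRNA: AUGGCAUACCACAAAAUGGUAUAA

Derivation:
residue 1: M -> AUG (start codon)
residue 2: A codons sorted = GCA,GCC,GCG,GCU -> pick first = GCA
residue 3: Y codons sorted = UAC,UAU -> pick first = UAC
residue 4: H codons sorted = CAC,CAU -> pick first = CAC
residue 5: K codons sorted = AAA,AAG -> pick first = AAA
residue 6: M -> AUG (only codon)
residue 7: V codons sorted = GUA,GUC,GUG,GUU -> pick first = GUA
terminator: stop codons sorted = UAA,UAG,UGA -> pick first = UAA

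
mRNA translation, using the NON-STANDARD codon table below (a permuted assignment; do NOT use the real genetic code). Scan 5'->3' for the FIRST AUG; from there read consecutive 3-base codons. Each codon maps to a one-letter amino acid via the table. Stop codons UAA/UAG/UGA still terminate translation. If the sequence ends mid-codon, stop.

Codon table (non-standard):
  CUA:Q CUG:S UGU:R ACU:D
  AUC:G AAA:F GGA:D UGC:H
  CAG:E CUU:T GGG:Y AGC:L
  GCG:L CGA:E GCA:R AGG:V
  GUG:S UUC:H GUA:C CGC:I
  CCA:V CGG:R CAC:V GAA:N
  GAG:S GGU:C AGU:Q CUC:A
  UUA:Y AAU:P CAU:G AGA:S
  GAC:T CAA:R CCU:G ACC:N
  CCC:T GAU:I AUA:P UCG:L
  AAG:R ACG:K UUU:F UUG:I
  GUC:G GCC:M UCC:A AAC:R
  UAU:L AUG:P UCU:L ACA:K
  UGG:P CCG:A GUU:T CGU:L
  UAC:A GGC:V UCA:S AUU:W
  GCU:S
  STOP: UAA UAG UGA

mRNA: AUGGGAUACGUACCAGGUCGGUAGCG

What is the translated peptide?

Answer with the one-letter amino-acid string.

start AUG at pos 0
pos 0: AUG -> P; peptide=P
pos 3: GGA -> D; peptide=PD
pos 6: UAC -> A; peptide=PDA
pos 9: GUA -> C; peptide=PDAC
pos 12: CCA -> V; peptide=PDACV
pos 15: GGU -> C; peptide=PDACVC
pos 18: CGG -> R; peptide=PDACVCR
pos 21: UAG -> STOP

Answer: PDACVCR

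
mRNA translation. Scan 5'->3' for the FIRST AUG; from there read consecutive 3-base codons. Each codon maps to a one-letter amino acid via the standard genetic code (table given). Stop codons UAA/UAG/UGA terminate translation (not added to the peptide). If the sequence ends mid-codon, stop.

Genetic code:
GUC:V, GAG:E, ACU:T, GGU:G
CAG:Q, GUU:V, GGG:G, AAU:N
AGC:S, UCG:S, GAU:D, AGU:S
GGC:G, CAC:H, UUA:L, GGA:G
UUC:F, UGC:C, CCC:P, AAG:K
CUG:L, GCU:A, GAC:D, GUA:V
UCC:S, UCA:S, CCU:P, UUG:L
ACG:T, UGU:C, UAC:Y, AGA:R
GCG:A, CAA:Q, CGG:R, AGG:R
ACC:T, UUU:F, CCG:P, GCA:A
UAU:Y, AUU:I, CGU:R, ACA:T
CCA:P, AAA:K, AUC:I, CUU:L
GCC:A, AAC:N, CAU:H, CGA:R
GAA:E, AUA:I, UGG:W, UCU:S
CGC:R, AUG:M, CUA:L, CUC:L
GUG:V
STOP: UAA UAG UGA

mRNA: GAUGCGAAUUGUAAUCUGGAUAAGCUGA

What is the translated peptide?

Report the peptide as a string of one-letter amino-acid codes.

start AUG at pos 1
pos 1: AUG -> M; peptide=M
pos 4: CGA -> R; peptide=MR
pos 7: AUU -> I; peptide=MRI
pos 10: GUA -> V; peptide=MRIV
pos 13: AUC -> I; peptide=MRIVI
pos 16: UGG -> W; peptide=MRIVIW
pos 19: AUA -> I; peptide=MRIVIWI
pos 22: AGC -> S; peptide=MRIVIWIS
pos 25: UGA -> STOP

Answer: MRIVIWIS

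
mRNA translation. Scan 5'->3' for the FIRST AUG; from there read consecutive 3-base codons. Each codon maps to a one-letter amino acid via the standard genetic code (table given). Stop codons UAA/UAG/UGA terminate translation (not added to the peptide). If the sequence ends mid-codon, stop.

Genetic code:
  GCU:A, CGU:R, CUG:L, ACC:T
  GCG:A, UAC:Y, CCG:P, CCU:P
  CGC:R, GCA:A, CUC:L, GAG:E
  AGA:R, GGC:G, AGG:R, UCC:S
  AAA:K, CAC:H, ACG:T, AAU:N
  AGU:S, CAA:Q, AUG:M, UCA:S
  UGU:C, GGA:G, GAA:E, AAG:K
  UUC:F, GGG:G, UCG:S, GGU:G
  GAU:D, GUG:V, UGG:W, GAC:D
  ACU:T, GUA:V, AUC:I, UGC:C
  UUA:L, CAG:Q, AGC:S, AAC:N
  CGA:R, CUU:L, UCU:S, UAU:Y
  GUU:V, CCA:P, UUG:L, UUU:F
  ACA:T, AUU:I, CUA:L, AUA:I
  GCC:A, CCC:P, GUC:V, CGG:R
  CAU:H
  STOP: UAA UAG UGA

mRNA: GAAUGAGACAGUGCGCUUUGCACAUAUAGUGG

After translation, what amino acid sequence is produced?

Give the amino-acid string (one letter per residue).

start AUG at pos 2
pos 2: AUG -> M; peptide=M
pos 5: AGA -> R; peptide=MR
pos 8: CAG -> Q; peptide=MRQ
pos 11: UGC -> C; peptide=MRQC
pos 14: GCU -> A; peptide=MRQCA
pos 17: UUG -> L; peptide=MRQCAL
pos 20: CAC -> H; peptide=MRQCALH
pos 23: AUA -> I; peptide=MRQCALHI
pos 26: UAG -> STOP

Answer: MRQCALHI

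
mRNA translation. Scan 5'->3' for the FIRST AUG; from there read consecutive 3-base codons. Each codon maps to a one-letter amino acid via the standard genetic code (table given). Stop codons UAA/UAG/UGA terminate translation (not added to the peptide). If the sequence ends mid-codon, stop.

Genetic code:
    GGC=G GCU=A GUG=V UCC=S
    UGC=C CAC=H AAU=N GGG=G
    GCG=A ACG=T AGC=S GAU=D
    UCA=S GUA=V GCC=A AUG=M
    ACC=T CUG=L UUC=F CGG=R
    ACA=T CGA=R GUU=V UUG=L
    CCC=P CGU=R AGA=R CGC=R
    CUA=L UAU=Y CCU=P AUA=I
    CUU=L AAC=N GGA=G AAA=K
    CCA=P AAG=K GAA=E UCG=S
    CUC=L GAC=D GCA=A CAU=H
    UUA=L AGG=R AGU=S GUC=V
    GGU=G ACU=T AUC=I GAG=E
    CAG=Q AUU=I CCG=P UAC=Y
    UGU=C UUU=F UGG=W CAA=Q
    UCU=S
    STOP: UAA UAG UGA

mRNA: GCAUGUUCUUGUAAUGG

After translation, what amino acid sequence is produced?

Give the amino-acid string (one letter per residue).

start AUG at pos 2
pos 2: AUG -> M; peptide=M
pos 5: UUC -> F; peptide=MF
pos 8: UUG -> L; peptide=MFL
pos 11: UAA -> STOP

Answer: MFL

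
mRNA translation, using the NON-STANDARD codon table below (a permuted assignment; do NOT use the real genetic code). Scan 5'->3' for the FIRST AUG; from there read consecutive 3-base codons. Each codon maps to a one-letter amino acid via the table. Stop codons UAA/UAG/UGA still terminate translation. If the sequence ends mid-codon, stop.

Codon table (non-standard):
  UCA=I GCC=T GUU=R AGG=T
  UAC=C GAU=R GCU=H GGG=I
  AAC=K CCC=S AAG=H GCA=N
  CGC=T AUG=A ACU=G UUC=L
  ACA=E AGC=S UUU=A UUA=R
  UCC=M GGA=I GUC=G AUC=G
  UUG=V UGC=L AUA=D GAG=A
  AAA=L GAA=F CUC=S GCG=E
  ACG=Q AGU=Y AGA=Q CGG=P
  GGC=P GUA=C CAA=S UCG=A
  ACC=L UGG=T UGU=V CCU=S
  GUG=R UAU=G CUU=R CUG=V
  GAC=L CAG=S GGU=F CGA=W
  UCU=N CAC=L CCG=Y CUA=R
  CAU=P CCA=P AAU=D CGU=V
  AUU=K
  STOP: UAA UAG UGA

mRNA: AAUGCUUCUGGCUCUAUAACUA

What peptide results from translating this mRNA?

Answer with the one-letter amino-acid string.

start AUG at pos 1
pos 1: AUG -> A; peptide=A
pos 4: CUU -> R; peptide=AR
pos 7: CUG -> V; peptide=ARV
pos 10: GCU -> H; peptide=ARVH
pos 13: CUA -> R; peptide=ARVHR
pos 16: UAA -> STOP

Answer: ARVHR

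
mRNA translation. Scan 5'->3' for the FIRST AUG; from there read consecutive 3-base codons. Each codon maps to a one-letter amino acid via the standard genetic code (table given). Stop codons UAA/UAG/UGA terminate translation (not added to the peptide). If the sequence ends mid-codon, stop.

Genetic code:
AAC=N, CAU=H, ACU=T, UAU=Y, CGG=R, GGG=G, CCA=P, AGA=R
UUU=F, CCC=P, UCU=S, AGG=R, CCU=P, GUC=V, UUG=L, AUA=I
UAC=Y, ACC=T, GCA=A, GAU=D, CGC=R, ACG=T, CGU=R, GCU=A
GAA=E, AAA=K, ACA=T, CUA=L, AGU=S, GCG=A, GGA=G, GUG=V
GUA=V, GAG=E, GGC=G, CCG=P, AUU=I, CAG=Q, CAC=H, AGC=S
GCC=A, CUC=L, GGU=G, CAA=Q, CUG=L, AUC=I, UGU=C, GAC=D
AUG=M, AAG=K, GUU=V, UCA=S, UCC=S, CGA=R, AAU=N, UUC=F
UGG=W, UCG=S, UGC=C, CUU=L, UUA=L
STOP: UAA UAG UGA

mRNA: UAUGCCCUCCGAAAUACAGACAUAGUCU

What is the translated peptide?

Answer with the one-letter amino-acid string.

start AUG at pos 1
pos 1: AUG -> M; peptide=M
pos 4: CCC -> P; peptide=MP
pos 7: UCC -> S; peptide=MPS
pos 10: GAA -> E; peptide=MPSE
pos 13: AUA -> I; peptide=MPSEI
pos 16: CAG -> Q; peptide=MPSEIQ
pos 19: ACA -> T; peptide=MPSEIQT
pos 22: UAG -> STOP

Answer: MPSEIQT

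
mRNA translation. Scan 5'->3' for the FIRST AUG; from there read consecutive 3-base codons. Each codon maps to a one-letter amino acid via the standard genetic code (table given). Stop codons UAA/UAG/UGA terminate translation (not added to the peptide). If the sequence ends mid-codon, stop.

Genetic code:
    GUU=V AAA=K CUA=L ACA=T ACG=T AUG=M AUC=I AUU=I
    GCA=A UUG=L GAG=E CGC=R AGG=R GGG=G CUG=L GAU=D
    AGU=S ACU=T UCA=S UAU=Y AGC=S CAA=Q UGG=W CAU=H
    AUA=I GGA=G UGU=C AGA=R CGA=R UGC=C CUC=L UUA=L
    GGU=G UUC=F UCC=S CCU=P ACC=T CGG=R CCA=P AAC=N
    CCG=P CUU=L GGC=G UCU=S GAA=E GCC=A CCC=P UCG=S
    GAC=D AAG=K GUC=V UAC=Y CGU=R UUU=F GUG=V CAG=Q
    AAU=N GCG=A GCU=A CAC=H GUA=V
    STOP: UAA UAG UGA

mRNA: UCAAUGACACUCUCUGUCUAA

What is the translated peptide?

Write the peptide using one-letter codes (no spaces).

start AUG at pos 3
pos 3: AUG -> M; peptide=M
pos 6: ACA -> T; peptide=MT
pos 9: CUC -> L; peptide=MTL
pos 12: UCU -> S; peptide=MTLS
pos 15: GUC -> V; peptide=MTLSV
pos 18: UAA -> STOP

Answer: MTLSV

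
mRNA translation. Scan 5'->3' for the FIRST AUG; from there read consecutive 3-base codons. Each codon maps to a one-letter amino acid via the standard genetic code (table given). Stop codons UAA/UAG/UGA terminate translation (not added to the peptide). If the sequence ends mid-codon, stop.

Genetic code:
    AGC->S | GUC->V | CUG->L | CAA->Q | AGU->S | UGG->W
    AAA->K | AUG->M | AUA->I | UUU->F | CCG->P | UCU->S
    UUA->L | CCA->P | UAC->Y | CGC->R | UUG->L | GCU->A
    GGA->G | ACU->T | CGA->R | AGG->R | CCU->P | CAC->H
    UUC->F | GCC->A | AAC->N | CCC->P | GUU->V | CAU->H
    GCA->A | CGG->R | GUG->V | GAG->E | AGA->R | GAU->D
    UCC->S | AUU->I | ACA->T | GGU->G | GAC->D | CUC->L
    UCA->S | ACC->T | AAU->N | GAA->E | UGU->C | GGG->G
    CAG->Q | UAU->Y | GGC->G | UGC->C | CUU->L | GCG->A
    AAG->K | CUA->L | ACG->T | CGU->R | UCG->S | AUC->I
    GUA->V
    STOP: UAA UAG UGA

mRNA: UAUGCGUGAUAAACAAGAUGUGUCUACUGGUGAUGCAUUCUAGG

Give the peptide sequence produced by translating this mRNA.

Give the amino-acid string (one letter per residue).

start AUG at pos 1
pos 1: AUG -> M; peptide=M
pos 4: CGU -> R; peptide=MR
pos 7: GAU -> D; peptide=MRD
pos 10: AAA -> K; peptide=MRDK
pos 13: CAA -> Q; peptide=MRDKQ
pos 16: GAU -> D; peptide=MRDKQD
pos 19: GUG -> V; peptide=MRDKQDV
pos 22: UCU -> S; peptide=MRDKQDVS
pos 25: ACU -> T; peptide=MRDKQDVST
pos 28: GGU -> G; peptide=MRDKQDVSTG
pos 31: GAU -> D; peptide=MRDKQDVSTGD
pos 34: GCA -> A; peptide=MRDKQDVSTGDA
pos 37: UUC -> F; peptide=MRDKQDVSTGDAF
pos 40: UAG -> STOP

Answer: MRDKQDVSTGDAF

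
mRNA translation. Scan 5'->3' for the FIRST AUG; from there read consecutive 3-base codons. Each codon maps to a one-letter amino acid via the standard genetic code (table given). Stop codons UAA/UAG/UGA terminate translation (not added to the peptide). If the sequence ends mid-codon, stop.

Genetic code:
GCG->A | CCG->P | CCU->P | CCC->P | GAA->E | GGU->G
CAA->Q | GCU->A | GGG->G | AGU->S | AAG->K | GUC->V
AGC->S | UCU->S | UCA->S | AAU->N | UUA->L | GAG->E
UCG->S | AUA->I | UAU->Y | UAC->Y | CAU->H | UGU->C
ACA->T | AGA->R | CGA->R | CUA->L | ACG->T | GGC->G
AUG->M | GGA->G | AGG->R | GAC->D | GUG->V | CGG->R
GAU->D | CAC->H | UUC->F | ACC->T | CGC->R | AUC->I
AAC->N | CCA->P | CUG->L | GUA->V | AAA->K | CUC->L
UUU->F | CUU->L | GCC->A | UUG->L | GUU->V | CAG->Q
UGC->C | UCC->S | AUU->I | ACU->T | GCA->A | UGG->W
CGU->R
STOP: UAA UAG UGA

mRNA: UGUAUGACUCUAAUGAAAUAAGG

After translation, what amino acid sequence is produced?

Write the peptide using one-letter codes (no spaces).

Answer: MTLMK

Derivation:
start AUG at pos 3
pos 3: AUG -> M; peptide=M
pos 6: ACU -> T; peptide=MT
pos 9: CUA -> L; peptide=MTL
pos 12: AUG -> M; peptide=MTLM
pos 15: AAA -> K; peptide=MTLMK
pos 18: UAA -> STOP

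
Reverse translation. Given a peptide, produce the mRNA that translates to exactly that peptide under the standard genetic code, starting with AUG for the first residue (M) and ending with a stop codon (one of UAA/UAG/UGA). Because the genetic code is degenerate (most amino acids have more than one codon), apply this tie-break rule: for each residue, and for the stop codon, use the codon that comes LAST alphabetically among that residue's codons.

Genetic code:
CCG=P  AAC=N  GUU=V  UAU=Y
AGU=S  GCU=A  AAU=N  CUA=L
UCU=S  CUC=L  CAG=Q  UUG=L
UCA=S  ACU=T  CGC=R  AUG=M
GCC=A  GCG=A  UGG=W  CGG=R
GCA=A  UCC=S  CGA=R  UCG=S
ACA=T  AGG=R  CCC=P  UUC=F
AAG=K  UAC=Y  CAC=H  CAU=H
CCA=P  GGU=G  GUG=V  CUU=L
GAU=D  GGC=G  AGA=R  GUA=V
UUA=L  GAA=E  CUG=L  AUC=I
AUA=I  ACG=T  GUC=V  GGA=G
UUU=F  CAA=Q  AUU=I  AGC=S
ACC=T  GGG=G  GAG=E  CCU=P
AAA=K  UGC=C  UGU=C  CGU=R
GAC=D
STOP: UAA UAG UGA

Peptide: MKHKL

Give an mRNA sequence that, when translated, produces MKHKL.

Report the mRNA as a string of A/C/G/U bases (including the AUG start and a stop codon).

Answer: mRNA: AUGAAGCAUAAGUUGUGA

Derivation:
residue 1: M -> AUG (start codon)
residue 2: K codons sorted = AAA,AAG -> pick last = AAG
residue 3: H codons sorted = CAC,CAU -> pick last = CAU
residue 4: K codons sorted = AAA,AAG -> pick last = AAG
residue 5: L codons sorted = CUA,CUC,CUG,CUU,UUA,UUG -> pick last = UUG
terminator: stop codons sorted = UAA,UAG,UGA -> pick last = UGA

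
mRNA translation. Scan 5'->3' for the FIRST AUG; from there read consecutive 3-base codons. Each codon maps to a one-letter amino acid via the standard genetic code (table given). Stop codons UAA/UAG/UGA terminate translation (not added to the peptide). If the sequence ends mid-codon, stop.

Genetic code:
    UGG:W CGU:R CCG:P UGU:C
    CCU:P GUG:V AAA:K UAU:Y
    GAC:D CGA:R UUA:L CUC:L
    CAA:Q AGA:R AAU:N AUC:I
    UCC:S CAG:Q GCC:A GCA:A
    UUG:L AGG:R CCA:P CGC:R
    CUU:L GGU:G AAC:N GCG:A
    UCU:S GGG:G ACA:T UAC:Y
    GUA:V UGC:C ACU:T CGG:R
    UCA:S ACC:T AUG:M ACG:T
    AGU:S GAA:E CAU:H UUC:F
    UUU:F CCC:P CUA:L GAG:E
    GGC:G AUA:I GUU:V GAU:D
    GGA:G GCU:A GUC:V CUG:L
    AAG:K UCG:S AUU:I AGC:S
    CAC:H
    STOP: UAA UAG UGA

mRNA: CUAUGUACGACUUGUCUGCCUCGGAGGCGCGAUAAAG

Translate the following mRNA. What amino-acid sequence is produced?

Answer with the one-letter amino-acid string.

start AUG at pos 2
pos 2: AUG -> M; peptide=M
pos 5: UAC -> Y; peptide=MY
pos 8: GAC -> D; peptide=MYD
pos 11: UUG -> L; peptide=MYDL
pos 14: UCU -> S; peptide=MYDLS
pos 17: GCC -> A; peptide=MYDLSA
pos 20: UCG -> S; peptide=MYDLSAS
pos 23: GAG -> E; peptide=MYDLSASE
pos 26: GCG -> A; peptide=MYDLSASEA
pos 29: CGA -> R; peptide=MYDLSASEAR
pos 32: UAA -> STOP

Answer: MYDLSASEAR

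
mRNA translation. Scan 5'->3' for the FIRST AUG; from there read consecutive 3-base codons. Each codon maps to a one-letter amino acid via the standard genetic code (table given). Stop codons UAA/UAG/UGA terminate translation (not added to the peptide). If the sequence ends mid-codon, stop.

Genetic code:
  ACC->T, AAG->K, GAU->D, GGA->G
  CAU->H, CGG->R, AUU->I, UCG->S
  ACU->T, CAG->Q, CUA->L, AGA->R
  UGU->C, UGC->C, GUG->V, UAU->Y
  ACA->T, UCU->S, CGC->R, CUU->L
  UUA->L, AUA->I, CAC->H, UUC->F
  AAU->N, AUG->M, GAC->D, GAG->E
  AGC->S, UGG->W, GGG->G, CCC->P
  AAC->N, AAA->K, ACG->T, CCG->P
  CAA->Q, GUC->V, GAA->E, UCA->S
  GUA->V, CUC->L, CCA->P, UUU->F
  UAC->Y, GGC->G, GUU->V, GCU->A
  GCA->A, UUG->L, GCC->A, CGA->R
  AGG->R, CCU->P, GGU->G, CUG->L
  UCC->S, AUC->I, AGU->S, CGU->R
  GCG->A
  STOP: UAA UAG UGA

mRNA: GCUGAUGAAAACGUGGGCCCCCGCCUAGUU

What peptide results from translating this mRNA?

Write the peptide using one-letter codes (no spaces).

Answer: MKTWAPA

Derivation:
start AUG at pos 4
pos 4: AUG -> M; peptide=M
pos 7: AAA -> K; peptide=MK
pos 10: ACG -> T; peptide=MKT
pos 13: UGG -> W; peptide=MKTW
pos 16: GCC -> A; peptide=MKTWA
pos 19: CCC -> P; peptide=MKTWAP
pos 22: GCC -> A; peptide=MKTWAPA
pos 25: UAG -> STOP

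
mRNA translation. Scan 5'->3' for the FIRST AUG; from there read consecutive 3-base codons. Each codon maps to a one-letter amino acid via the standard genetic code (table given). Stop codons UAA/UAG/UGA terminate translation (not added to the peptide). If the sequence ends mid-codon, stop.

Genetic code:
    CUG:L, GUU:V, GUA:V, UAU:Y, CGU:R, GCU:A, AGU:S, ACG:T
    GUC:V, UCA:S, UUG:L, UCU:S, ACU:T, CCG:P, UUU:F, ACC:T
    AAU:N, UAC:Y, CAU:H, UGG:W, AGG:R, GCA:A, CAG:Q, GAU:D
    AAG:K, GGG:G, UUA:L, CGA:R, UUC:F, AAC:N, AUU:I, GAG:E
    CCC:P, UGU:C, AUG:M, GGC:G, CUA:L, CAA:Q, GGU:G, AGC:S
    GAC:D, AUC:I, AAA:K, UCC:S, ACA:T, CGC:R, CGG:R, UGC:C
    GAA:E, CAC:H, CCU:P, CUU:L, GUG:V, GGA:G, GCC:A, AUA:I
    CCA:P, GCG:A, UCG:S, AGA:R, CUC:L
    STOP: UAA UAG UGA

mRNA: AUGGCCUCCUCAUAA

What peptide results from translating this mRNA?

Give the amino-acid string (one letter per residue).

Answer: MASS

Derivation:
start AUG at pos 0
pos 0: AUG -> M; peptide=M
pos 3: GCC -> A; peptide=MA
pos 6: UCC -> S; peptide=MAS
pos 9: UCA -> S; peptide=MASS
pos 12: UAA -> STOP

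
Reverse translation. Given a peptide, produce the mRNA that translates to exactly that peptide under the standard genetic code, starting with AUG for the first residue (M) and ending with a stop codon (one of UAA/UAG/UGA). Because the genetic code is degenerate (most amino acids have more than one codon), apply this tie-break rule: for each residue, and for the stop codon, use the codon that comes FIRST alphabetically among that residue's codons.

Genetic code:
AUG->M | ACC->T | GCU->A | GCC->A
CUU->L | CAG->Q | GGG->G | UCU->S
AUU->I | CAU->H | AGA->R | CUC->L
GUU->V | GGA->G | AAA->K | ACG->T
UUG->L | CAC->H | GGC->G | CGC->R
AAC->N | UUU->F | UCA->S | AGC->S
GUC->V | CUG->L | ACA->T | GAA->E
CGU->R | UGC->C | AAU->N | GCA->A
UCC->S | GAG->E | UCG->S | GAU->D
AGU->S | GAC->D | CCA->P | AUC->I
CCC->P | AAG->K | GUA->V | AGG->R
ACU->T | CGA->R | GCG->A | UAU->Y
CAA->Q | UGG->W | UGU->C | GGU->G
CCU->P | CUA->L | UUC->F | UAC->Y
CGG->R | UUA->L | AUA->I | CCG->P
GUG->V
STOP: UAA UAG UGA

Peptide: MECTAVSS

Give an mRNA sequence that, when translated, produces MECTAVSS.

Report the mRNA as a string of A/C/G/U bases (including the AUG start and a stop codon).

Answer: mRNA: AUGGAAUGCACAGCAGUAAGCAGCUAA

Derivation:
residue 1: M -> AUG (start codon)
residue 2: E codons sorted = GAA,GAG -> pick first = GAA
residue 3: C codons sorted = UGC,UGU -> pick first = UGC
residue 4: T codons sorted = ACA,ACC,ACG,ACU -> pick first = ACA
residue 5: A codons sorted = GCA,GCC,GCG,GCU -> pick first = GCA
residue 6: V codons sorted = GUA,GUC,GUG,GUU -> pick first = GUA
residue 7: S codons sorted = AGC,AGU,UCA,UCC,UCG,UCU -> pick first = AGC
residue 8: S codons sorted = AGC,AGU,UCA,UCC,UCG,UCU -> pick first = AGC
terminator: stop codons sorted = UAA,UAG,UGA -> pick first = UAA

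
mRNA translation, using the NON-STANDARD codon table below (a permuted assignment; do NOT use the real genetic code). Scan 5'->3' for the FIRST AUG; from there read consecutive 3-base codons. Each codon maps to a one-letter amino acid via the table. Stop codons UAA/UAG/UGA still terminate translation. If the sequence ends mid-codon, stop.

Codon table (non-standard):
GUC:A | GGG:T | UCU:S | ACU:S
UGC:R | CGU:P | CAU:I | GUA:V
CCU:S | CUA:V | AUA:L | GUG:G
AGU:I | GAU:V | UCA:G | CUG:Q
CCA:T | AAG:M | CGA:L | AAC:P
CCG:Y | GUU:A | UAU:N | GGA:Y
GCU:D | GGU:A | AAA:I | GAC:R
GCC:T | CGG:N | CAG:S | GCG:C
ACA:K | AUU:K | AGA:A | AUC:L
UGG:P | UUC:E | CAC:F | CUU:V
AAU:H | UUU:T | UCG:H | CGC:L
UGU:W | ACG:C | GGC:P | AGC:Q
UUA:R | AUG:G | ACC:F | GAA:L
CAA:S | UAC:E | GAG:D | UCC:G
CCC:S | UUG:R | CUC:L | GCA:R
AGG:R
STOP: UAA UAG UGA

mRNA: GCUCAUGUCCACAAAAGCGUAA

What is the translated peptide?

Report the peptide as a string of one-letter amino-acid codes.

start AUG at pos 4
pos 4: AUG -> G; peptide=G
pos 7: UCC -> G; peptide=GG
pos 10: ACA -> K; peptide=GGK
pos 13: AAA -> I; peptide=GGKI
pos 16: GCG -> C; peptide=GGKIC
pos 19: UAA -> STOP

Answer: GGKIC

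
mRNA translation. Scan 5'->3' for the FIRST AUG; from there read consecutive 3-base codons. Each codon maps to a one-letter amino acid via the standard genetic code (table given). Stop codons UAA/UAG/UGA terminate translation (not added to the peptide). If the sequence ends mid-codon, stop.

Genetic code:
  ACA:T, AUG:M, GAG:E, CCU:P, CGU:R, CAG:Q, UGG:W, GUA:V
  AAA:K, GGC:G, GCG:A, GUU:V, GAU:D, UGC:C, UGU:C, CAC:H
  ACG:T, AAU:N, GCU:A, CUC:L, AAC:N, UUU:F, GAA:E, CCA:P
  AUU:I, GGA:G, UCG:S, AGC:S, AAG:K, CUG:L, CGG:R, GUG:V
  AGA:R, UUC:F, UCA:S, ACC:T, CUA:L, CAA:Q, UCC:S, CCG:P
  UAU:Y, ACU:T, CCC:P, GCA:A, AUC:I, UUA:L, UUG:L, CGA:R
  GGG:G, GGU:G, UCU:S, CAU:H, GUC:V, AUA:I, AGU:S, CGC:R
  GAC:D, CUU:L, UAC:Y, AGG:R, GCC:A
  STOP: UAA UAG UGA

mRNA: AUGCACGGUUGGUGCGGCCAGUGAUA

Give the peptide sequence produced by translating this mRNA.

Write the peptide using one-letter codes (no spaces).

Answer: MHGWCGQ

Derivation:
start AUG at pos 0
pos 0: AUG -> M; peptide=M
pos 3: CAC -> H; peptide=MH
pos 6: GGU -> G; peptide=MHG
pos 9: UGG -> W; peptide=MHGW
pos 12: UGC -> C; peptide=MHGWC
pos 15: GGC -> G; peptide=MHGWCG
pos 18: CAG -> Q; peptide=MHGWCGQ
pos 21: UGA -> STOP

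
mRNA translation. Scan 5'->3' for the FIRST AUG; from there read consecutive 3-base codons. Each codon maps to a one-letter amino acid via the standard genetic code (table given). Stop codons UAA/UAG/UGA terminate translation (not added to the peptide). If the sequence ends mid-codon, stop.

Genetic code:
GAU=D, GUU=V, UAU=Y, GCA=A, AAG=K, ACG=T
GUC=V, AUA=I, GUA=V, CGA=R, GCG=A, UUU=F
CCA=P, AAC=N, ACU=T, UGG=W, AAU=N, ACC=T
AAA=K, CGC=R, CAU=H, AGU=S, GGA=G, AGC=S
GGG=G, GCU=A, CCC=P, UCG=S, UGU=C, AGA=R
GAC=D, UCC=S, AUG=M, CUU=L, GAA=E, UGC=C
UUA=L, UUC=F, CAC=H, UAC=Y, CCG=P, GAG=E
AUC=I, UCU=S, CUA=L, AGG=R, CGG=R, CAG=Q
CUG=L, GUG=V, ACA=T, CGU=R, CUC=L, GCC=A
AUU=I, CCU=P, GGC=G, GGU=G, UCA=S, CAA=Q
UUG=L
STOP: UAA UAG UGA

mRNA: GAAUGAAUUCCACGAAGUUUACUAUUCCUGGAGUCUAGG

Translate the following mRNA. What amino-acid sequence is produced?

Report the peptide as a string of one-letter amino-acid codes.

start AUG at pos 2
pos 2: AUG -> M; peptide=M
pos 5: AAU -> N; peptide=MN
pos 8: UCC -> S; peptide=MNS
pos 11: ACG -> T; peptide=MNST
pos 14: AAG -> K; peptide=MNSTK
pos 17: UUU -> F; peptide=MNSTKF
pos 20: ACU -> T; peptide=MNSTKFT
pos 23: AUU -> I; peptide=MNSTKFTI
pos 26: CCU -> P; peptide=MNSTKFTIP
pos 29: GGA -> G; peptide=MNSTKFTIPG
pos 32: GUC -> V; peptide=MNSTKFTIPGV
pos 35: UAG -> STOP

Answer: MNSTKFTIPGV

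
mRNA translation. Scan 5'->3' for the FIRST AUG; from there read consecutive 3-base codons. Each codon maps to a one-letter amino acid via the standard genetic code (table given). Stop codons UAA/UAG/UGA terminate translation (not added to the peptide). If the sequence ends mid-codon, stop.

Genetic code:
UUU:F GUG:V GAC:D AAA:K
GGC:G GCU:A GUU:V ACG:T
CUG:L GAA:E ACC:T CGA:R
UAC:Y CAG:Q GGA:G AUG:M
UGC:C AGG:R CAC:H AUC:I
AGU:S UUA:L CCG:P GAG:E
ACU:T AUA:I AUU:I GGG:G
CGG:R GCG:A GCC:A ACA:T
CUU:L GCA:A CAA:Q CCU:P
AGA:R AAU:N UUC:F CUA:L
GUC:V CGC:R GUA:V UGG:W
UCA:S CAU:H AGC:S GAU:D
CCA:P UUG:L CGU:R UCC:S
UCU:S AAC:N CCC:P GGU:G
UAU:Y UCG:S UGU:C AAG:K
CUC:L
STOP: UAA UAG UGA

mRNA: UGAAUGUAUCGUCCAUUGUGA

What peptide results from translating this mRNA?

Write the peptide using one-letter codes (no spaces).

Answer: MYRPL

Derivation:
start AUG at pos 3
pos 3: AUG -> M; peptide=M
pos 6: UAU -> Y; peptide=MY
pos 9: CGU -> R; peptide=MYR
pos 12: CCA -> P; peptide=MYRP
pos 15: UUG -> L; peptide=MYRPL
pos 18: UGA -> STOP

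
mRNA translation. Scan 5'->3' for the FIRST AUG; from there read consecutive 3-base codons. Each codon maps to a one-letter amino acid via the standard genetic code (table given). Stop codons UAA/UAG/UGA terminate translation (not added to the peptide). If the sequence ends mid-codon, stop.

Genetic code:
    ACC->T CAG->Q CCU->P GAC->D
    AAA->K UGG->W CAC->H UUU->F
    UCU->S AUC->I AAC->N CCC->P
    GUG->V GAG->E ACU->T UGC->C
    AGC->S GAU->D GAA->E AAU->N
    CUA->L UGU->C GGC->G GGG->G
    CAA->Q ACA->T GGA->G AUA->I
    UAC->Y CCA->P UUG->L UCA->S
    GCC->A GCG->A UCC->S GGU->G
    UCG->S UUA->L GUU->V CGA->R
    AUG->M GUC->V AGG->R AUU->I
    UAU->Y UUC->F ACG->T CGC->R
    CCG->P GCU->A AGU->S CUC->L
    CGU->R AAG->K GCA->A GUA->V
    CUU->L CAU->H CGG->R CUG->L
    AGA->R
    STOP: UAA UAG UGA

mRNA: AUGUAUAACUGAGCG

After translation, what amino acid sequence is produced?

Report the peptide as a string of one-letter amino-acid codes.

Answer: MYN

Derivation:
start AUG at pos 0
pos 0: AUG -> M; peptide=M
pos 3: UAU -> Y; peptide=MY
pos 6: AAC -> N; peptide=MYN
pos 9: UGA -> STOP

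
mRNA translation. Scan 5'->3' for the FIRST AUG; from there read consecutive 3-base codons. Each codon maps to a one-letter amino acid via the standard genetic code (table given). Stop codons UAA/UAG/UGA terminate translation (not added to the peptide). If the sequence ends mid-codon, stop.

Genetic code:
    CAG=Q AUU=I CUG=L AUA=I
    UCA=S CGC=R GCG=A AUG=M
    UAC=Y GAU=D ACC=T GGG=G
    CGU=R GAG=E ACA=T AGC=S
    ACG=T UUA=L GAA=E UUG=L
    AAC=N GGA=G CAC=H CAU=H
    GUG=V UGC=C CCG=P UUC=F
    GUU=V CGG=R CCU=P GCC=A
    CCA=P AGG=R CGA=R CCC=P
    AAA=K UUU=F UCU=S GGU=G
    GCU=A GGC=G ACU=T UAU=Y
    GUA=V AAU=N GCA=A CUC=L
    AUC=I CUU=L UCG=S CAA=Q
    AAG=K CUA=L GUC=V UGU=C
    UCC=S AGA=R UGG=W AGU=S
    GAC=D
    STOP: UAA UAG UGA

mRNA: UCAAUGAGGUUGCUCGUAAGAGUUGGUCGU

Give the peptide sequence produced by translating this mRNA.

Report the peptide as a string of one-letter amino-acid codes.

Answer: MRLLVRVGR

Derivation:
start AUG at pos 3
pos 3: AUG -> M; peptide=M
pos 6: AGG -> R; peptide=MR
pos 9: UUG -> L; peptide=MRL
pos 12: CUC -> L; peptide=MRLL
pos 15: GUA -> V; peptide=MRLLV
pos 18: AGA -> R; peptide=MRLLVR
pos 21: GUU -> V; peptide=MRLLVRV
pos 24: GGU -> G; peptide=MRLLVRVG
pos 27: CGU -> R; peptide=MRLLVRVGR
pos 30: only 0 nt remain (<3), stop (end of mRNA)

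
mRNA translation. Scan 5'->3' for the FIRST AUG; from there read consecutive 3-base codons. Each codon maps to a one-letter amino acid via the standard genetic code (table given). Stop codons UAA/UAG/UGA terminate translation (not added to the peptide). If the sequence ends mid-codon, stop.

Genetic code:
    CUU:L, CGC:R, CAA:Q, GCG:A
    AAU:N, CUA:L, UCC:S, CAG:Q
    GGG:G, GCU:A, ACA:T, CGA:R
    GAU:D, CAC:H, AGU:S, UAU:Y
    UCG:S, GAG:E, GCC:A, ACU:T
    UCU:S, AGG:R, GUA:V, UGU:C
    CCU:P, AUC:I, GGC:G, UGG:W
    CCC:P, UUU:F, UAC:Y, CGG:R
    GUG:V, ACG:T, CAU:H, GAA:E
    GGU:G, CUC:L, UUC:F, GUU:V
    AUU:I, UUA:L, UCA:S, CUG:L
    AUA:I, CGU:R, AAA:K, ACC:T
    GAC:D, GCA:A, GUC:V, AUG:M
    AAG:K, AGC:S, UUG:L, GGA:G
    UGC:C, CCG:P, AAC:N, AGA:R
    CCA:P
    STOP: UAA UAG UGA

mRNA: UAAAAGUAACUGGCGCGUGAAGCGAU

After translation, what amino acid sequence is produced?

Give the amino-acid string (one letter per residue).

no AUG start codon found

Answer: (empty: no AUG start codon)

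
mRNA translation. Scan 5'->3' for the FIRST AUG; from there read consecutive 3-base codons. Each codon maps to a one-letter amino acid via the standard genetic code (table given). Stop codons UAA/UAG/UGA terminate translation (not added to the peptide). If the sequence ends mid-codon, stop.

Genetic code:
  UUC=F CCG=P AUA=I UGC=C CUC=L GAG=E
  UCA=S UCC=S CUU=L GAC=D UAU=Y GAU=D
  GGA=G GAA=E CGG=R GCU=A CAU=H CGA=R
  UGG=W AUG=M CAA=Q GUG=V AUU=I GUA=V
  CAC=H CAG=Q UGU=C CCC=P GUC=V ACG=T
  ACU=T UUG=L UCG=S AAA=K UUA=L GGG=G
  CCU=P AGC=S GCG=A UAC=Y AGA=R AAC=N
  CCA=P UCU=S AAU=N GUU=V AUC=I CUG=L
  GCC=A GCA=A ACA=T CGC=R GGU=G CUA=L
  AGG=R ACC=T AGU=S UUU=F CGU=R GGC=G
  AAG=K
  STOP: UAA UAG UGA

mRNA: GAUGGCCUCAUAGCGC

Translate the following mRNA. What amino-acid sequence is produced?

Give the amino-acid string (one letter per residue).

start AUG at pos 1
pos 1: AUG -> M; peptide=M
pos 4: GCC -> A; peptide=MA
pos 7: UCA -> S; peptide=MAS
pos 10: UAG -> STOP

Answer: MAS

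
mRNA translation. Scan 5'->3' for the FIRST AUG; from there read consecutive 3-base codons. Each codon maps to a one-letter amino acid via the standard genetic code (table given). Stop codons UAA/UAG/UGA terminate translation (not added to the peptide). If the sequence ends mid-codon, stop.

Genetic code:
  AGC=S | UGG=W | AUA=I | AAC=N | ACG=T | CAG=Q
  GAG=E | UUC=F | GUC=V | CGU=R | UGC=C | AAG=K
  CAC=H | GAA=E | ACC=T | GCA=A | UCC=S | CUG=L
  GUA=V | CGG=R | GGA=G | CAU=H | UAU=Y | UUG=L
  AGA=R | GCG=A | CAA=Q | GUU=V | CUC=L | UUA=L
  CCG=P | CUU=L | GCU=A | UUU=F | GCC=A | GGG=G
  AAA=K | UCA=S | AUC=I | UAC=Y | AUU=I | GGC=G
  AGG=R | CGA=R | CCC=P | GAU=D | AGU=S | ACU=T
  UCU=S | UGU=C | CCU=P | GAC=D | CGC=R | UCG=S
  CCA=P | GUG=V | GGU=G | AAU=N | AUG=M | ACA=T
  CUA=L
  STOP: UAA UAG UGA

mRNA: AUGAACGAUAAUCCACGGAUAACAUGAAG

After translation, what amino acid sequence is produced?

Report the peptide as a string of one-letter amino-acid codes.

Answer: MNDNPRIT

Derivation:
start AUG at pos 0
pos 0: AUG -> M; peptide=M
pos 3: AAC -> N; peptide=MN
pos 6: GAU -> D; peptide=MND
pos 9: AAU -> N; peptide=MNDN
pos 12: CCA -> P; peptide=MNDNP
pos 15: CGG -> R; peptide=MNDNPR
pos 18: AUA -> I; peptide=MNDNPRI
pos 21: ACA -> T; peptide=MNDNPRIT
pos 24: UGA -> STOP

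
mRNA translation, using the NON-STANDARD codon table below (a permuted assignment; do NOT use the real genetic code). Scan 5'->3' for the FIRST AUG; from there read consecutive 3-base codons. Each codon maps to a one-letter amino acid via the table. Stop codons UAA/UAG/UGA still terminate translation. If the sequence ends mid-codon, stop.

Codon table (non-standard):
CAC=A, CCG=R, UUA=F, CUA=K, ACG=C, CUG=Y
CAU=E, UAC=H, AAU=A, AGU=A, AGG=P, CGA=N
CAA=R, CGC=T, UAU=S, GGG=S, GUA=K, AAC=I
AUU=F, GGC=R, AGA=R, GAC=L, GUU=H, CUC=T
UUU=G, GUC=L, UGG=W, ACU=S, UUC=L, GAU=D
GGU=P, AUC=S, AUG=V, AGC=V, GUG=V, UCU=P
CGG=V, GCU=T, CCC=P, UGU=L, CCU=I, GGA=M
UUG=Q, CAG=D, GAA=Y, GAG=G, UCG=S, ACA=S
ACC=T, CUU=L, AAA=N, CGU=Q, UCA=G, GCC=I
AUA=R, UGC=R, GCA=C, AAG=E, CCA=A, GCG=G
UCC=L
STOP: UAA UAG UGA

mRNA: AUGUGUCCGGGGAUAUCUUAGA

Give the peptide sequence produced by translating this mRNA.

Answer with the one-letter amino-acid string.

Answer: VLRSRP

Derivation:
start AUG at pos 0
pos 0: AUG -> V; peptide=V
pos 3: UGU -> L; peptide=VL
pos 6: CCG -> R; peptide=VLR
pos 9: GGG -> S; peptide=VLRS
pos 12: AUA -> R; peptide=VLRSR
pos 15: UCU -> P; peptide=VLRSRP
pos 18: UAG -> STOP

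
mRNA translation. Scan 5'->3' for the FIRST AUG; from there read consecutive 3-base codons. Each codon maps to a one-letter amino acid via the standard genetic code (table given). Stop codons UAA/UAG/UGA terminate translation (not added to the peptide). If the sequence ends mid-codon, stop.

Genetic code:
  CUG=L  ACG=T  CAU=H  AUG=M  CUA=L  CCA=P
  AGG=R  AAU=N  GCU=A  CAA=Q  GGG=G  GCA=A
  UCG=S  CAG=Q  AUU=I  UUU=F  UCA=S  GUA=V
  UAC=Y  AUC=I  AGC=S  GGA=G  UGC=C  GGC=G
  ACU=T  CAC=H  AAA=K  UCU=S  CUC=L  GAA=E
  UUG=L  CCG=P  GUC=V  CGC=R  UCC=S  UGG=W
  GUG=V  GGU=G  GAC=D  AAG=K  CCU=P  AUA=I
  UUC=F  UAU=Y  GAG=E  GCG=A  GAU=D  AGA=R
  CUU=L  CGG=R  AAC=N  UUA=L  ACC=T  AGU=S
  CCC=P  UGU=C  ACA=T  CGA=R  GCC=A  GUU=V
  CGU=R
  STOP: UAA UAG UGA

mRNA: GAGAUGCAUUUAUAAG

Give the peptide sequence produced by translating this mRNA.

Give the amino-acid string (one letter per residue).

Answer: MHL

Derivation:
start AUG at pos 3
pos 3: AUG -> M; peptide=M
pos 6: CAU -> H; peptide=MH
pos 9: UUA -> L; peptide=MHL
pos 12: UAA -> STOP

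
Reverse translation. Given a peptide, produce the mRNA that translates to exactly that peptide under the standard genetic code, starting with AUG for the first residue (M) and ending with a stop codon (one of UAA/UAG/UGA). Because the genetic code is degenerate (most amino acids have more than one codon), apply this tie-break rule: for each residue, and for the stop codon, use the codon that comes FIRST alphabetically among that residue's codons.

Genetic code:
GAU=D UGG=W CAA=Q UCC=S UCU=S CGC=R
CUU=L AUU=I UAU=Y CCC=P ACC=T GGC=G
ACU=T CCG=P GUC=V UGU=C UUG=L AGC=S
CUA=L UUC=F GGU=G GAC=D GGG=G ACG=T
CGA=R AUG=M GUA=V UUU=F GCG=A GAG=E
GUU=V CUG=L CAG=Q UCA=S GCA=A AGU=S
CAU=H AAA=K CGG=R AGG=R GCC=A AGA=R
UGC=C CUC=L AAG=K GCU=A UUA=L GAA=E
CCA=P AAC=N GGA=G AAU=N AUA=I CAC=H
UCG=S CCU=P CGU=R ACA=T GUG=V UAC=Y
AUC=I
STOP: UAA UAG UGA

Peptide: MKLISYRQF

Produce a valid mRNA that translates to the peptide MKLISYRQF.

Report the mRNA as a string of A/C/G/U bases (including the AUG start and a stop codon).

Answer: mRNA: AUGAAACUAAUAAGCUACAGACAAUUCUAA

Derivation:
residue 1: M -> AUG (start codon)
residue 2: K codons sorted = AAA,AAG -> pick first = AAA
residue 3: L codons sorted = CUA,CUC,CUG,CUU,UUA,UUG -> pick first = CUA
residue 4: I codons sorted = AUA,AUC,AUU -> pick first = AUA
residue 5: S codons sorted = AGC,AGU,UCA,UCC,UCG,UCU -> pick first = AGC
residue 6: Y codons sorted = UAC,UAU -> pick first = UAC
residue 7: R codons sorted = AGA,AGG,CGA,CGC,CGG,CGU -> pick first = AGA
residue 8: Q codons sorted = CAA,CAG -> pick first = CAA
residue 9: F codons sorted = UUC,UUU -> pick first = UUC
terminator: stop codons sorted = UAA,UAG,UGA -> pick first = UAA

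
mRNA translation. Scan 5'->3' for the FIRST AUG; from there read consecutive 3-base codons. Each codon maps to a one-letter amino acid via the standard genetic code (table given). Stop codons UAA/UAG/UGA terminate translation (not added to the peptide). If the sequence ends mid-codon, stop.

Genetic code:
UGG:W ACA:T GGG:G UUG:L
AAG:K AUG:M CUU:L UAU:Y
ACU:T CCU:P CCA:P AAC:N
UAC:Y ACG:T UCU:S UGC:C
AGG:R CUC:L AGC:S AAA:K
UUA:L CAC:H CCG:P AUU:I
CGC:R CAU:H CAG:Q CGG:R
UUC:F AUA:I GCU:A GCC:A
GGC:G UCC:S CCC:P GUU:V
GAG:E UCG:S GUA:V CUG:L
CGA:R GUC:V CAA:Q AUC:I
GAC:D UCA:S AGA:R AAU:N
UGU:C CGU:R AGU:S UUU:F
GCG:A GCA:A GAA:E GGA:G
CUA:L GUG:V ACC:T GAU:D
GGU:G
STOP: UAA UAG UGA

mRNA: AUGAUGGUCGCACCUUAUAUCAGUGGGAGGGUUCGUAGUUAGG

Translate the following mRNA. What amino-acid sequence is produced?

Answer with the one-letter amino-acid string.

Answer: MMVAPYISGRVRS

Derivation:
start AUG at pos 0
pos 0: AUG -> M; peptide=M
pos 3: AUG -> M; peptide=MM
pos 6: GUC -> V; peptide=MMV
pos 9: GCA -> A; peptide=MMVA
pos 12: CCU -> P; peptide=MMVAP
pos 15: UAU -> Y; peptide=MMVAPY
pos 18: AUC -> I; peptide=MMVAPYI
pos 21: AGU -> S; peptide=MMVAPYIS
pos 24: GGG -> G; peptide=MMVAPYISG
pos 27: AGG -> R; peptide=MMVAPYISGR
pos 30: GUU -> V; peptide=MMVAPYISGRV
pos 33: CGU -> R; peptide=MMVAPYISGRVR
pos 36: AGU -> S; peptide=MMVAPYISGRVRS
pos 39: UAG -> STOP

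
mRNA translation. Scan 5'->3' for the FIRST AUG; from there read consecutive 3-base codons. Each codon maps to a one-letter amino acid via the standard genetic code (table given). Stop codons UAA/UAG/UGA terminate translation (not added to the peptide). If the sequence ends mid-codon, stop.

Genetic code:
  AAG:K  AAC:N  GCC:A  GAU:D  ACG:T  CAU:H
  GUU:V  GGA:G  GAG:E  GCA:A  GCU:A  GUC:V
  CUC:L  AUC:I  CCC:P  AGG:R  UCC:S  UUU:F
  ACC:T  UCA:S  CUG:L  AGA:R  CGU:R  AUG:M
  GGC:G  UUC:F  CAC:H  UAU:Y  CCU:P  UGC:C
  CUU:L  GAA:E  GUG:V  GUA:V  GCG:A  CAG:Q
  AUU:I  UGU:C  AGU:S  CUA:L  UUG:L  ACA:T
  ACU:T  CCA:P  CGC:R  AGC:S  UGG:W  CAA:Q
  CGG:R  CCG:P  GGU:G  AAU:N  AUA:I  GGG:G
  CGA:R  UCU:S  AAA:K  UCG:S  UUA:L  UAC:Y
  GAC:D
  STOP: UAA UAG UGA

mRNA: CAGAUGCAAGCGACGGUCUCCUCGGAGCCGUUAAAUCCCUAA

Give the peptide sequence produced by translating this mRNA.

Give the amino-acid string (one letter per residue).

Answer: MQATVSSEPLNP

Derivation:
start AUG at pos 3
pos 3: AUG -> M; peptide=M
pos 6: CAA -> Q; peptide=MQ
pos 9: GCG -> A; peptide=MQA
pos 12: ACG -> T; peptide=MQAT
pos 15: GUC -> V; peptide=MQATV
pos 18: UCC -> S; peptide=MQATVS
pos 21: UCG -> S; peptide=MQATVSS
pos 24: GAG -> E; peptide=MQATVSSE
pos 27: CCG -> P; peptide=MQATVSSEP
pos 30: UUA -> L; peptide=MQATVSSEPL
pos 33: AAU -> N; peptide=MQATVSSEPLN
pos 36: CCC -> P; peptide=MQATVSSEPLNP
pos 39: UAA -> STOP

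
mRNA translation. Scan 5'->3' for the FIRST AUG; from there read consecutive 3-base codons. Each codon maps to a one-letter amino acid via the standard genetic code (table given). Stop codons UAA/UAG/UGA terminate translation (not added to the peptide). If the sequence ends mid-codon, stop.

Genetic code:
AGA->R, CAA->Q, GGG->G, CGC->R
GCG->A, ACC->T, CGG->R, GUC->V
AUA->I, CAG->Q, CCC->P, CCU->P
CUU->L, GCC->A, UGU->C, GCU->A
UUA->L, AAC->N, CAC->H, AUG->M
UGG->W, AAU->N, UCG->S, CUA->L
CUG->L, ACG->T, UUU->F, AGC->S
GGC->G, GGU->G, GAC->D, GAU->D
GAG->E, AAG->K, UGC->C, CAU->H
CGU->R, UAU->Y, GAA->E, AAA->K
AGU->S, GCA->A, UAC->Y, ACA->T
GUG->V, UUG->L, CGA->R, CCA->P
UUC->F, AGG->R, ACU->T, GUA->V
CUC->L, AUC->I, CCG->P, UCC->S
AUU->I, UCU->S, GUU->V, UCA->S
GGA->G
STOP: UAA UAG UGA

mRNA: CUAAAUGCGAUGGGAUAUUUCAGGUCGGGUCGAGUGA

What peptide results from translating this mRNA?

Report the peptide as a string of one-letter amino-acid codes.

Answer: MRWDISGRVE

Derivation:
start AUG at pos 4
pos 4: AUG -> M; peptide=M
pos 7: CGA -> R; peptide=MR
pos 10: UGG -> W; peptide=MRW
pos 13: GAU -> D; peptide=MRWD
pos 16: AUU -> I; peptide=MRWDI
pos 19: UCA -> S; peptide=MRWDIS
pos 22: GGU -> G; peptide=MRWDISG
pos 25: CGG -> R; peptide=MRWDISGR
pos 28: GUC -> V; peptide=MRWDISGRV
pos 31: GAG -> E; peptide=MRWDISGRVE
pos 34: UGA -> STOP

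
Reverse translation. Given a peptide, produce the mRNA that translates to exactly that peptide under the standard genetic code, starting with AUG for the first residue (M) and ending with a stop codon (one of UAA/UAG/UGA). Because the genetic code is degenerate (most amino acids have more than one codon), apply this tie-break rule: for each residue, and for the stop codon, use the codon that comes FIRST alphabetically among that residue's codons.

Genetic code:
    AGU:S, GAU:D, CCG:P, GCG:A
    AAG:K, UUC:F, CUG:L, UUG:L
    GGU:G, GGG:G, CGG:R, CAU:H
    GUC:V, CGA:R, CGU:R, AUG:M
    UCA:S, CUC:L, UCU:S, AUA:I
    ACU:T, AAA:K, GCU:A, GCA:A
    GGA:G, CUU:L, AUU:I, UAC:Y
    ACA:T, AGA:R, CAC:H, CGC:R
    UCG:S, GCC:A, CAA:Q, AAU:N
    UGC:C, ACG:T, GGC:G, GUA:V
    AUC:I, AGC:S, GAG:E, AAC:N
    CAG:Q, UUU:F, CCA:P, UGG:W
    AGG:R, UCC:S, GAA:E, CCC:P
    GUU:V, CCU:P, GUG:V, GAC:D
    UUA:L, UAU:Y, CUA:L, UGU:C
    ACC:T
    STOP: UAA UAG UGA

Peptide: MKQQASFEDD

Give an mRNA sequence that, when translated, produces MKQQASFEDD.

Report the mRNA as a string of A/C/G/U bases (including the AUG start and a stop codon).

Answer: mRNA: AUGAAACAACAAGCAAGCUUCGAAGACGACUAA

Derivation:
residue 1: M -> AUG (start codon)
residue 2: K codons sorted = AAA,AAG -> pick first = AAA
residue 3: Q codons sorted = CAA,CAG -> pick first = CAA
residue 4: Q codons sorted = CAA,CAG -> pick first = CAA
residue 5: A codons sorted = GCA,GCC,GCG,GCU -> pick first = GCA
residue 6: S codons sorted = AGC,AGU,UCA,UCC,UCG,UCU -> pick first = AGC
residue 7: F codons sorted = UUC,UUU -> pick first = UUC
residue 8: E codons sorted = GAA,GAG -> pick first = GAA
residue 9: D codons sorted = GAC,GAU -> pick first = GAC
residue 10: D codons sorted = GAC,GAU -> pick first = GAC
terminator: stop codons sorted = UAA,UAG,UGA -> pick first = UAA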